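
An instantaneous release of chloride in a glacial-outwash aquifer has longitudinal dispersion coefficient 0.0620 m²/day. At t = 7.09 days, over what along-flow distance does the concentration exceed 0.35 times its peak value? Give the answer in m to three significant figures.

2.72 m

The plume is Gaussian with σ = √(2Dt) = √(2 × 0.0620 × 7.09) = 0.9376 m.
C/C_peak = exp(−Δx²/(2σ²)) = 0.35 ⇒ Δx = σ·√(−2 ln 0.35) = 0.9376 × 1.449 = 1.359 m.
Width = 2Δx = 2.72 m.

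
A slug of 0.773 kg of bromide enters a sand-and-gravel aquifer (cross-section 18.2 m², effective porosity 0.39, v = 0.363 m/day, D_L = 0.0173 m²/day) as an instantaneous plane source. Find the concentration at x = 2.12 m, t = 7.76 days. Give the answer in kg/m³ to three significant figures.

0.0339 kg/m³

For an instantaneous plane source, C(x,t) = M/(n_e·A·√(4πDt)) · exp(−(x−vt)²/(4Dt)), with n_e·A the pore (flow) area.
Plume center vt = 0.363 × 7.76 = 2.81688 m, so the well at 2.12 m is 0.69688 m upgradient of the peak.
√(4πDt) = 1.299 m, giving peak height M/(n_e·A·√(4πDt)) = 0.773/(0.39 × 18.2 × 1.299) = 0.08384 kg/m³.
(x−vt)²/(4Dt) = (-0.69688)²/(4 × 0.0173 × 7.76) = 0.9044; exp(−0.9044) = 0.4048.
C = 0.08384 × 0.4048 = 0.0339 kg/m³.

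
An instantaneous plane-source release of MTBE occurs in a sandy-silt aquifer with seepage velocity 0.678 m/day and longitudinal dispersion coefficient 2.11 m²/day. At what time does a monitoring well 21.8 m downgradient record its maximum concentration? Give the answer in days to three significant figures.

27.9 days

For the 1D instantaneous-source solution, setting ∂C/∂t = 0 at fixed x gives v²t² + 2Dt − x² = 0, so t = (√(D² + v²x²) − D)/v².
√(D² + v²x²) = √(2.11² + 0.678² × 21.8²) = 14.93; v² = 0.459684.
t = (14.93 − 2.11)/0.459684 = 27.9 days (vs. the pure-advection estimate x/v = 32.2 d).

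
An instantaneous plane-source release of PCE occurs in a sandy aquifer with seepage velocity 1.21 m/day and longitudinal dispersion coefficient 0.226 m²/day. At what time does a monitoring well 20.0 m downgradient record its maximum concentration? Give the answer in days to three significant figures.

For the 1D instantaneous-source solution, setting ∂C/∂t = 0 at fixed x gives v²t² + 2Dt − x² = 0, so t = (√(D² + v²x²) − D)/v².
√(D² + v²x²) = √(0.226² + 1.21² × 20.0²) = 24.20; v² = 1.4641.
t = (24.20 − 0.226)/1.4641 = 16.4 days (vs. the pure-advection estimate x/v = 16.5 d).

16.4 days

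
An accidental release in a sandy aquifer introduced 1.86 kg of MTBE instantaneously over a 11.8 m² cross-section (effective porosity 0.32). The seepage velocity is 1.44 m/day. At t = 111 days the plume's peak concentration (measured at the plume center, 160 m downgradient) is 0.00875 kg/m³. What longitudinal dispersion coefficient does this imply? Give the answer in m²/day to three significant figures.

At the plume center C_max = M/(n_e·A·√(4πDt)), so D = M²/(4πt·(n_e·A·C_max)²).
n_e·A·C_max = 0.32 × 11.8 × 0.00875 = 0.03304 kg/m.
D = 1.86²/(4π × 111 × 0.03304²) = 2.27 m²/day.

2.27 m²/day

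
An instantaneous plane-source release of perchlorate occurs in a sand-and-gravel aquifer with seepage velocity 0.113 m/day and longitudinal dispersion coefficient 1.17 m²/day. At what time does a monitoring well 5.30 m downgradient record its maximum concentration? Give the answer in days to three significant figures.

For the 1D instantaneous-source solution, setting ∂C/∂t = 0 at fixed x gives v²t² + 2Dt − x² = 0, so t = (√(D² + v²x²) − D)/v².
√(D² + v²x²) = √(1.17² + 0.113² × 5.30²) = 1.314; v² = 0.012769.
t = (1.314 − 1.17)/0.012769 = 11.3 days (vs. the pure-advection estimate x/v = 46.9 d).

11.3 days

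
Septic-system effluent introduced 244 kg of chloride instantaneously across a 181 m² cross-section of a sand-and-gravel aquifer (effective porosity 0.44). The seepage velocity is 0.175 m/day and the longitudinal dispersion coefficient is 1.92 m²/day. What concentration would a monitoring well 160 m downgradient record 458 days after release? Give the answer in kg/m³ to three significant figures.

0.00476 kg/m³

For an instantaneous plane source, C(x,t) = M/(n_e·A·√(4πDt)) · exp(−(x−vt)²/(4Dt)), with n_e·A the pore (flow) area.
Plume center vt = 0.175 × 458 = 80.15 m, so the well at 160 m is 79.85 m downgradient of the peak.
√(4πDt) = 105.1 m, giving peak height M/(n_e·A·√(4πDt)) = 244/(0.44 × 181 × 105.1) = 0.02915 kg/m³.
(x−vt)²/(4Dt) = (79.85)²/(4 × 1.92 × 458) = 1.813; exp(−1.813) = 0.1632.
C = 0.02915 × 0.1632 = 0.00476 kg/m³.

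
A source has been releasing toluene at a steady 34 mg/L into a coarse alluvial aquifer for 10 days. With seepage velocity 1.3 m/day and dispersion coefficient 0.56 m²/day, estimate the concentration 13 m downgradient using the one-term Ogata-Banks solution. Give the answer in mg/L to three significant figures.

17.0 mg/L

For a continuous step input, C/C₀ ≈ ½·erfc((x−vt)/(2√(Dt))).
vt = 1.3 × 10 = 13 m and 2√(Dt) = 2√(0.56 × 10) = 4.733 m.
Argument (x−vt)/(2√(Dt)) = (13 − 13)/4.733 = 0; ½·erfc(0) = 0.5000.
C = 34 × 0.5000 = 17.0 mg/L.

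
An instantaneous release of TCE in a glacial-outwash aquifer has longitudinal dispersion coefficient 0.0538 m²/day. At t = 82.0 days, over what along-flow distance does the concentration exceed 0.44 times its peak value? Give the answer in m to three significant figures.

The plume is Gaussian with σ = √(2Dt) = √(2 × 0.0538 × 82.0) = 2.970 m.
C/C_peak = exp(−Δx²/(2σ²)) = 0.44 ⇒ Δx = σ·√(−2 ln 0.44) = 2.970 × 1.281 = 3.805 m.
Width = 2Δx = 7.61 m.

7.61 m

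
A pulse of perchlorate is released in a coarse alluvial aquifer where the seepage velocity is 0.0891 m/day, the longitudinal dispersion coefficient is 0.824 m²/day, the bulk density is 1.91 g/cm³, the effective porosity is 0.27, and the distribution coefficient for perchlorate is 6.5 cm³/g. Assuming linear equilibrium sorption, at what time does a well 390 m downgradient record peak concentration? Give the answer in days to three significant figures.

201000 days

Retardation factor R = 1 + ρ_b·K_d/n = 1 + 1.91 × 6.5/0.27 = 46.98.
Sorption retards both mechanisms: v_R = v/R = 0.001897 m/day, D_R = D/R = 0.01754 m²/day.
Peak time from v_R²t² + 2D_R t − x² = 0: t = (√(D_R² + v_R²x²) − D_R)/v_R².
√(D_R² + v_R²x²) = √(0.01754² + 0.001897² × 390²) = 0.7400; v_R² = 3.599e-06.
t = (0.7400 − 0.01754)/3.599e-06 = 201000 days.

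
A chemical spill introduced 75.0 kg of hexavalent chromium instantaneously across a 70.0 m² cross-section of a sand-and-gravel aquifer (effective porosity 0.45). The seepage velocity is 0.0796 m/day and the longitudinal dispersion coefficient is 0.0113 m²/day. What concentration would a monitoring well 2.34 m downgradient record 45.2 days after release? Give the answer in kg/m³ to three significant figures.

0.433 kg/m³

For an instantaneous plane source, C(x,t) = M/(n_e·A·√(4πDt)) · exp(−(x−vt)²/(4Dt)), with n_e·A the pore (flow) area.
Plume center vt = 0.0796 × 45.2 = 3.59792 m, so the well at 2.34 m is 1.25792 m upgradient of the peak.
√(4πDt) = 2.533 m, giving peak height M/(n_e·A·√(4πDt)) = 75.0/(0.45 × 70.0 × 2.533) = 0.9400 kg/m³.
(x−vt)²/(4Dt) = (-1.25792)²/(4 × 0.0113 × 45.2) = 0.7745; exp(−0.7745) = 0.4609.
C = 0.9400 × 0.4609 = 0.433 kg/m³.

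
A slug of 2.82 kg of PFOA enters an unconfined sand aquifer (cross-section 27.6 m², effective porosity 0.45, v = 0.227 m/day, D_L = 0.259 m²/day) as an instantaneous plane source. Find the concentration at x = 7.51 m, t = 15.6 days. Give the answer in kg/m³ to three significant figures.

For an instantaneous plane source, C(x,t) = M/(n_e·A·√(4πDt)) · exp(−(x−vt)²/(4Dt)), with n_e·A the pore (flow) area.
Plume center vt = 0.227 × 15.6 = 3.5412 m, so the well at 7.51 m is 3.9688 m downgradient of the peak.
√(4πDt) = 7.126 m, giving peak height M/(n_e·A·√(4πDt)) = 2.82/(0.45 × 27.6 × 7.126) = 0.03186 kg/m³.
(x−vt)²/(4Dt) = (3.9688)²/(4 × 0.259 × 15.6) = 0.9746; exp(−0.9746) = 0.3773.
C = 0.03186 × 0.3773 = 0.0120 kg/m³.

0.0120 kg/m³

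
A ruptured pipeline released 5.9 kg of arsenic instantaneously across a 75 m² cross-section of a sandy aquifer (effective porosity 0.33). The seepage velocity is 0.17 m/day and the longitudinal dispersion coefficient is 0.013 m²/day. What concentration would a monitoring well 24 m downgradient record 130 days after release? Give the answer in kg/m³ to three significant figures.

0.0303 kg/m³

For an instantaneous plane source, C(x,t) = M/(n_e·A·√(4πDt)) · exp(−(x−vt)²/(4Dt)), with n_e·A the pore (flow) area.
Plume center vt = 0.17 × 130 = 22.1 m, so the well at 24 m is 1.9 m downgradient of the peak.
√(4πDt) = 4.608 m, giving peak height M/(n_e·A·√(4πDt)) = 5.9/(0.33 × 75 × 4.608) = 0.05173 kg/m³.
(x−vt)²/(4Dt) = (1.9)²/(4 × 0.013 × 130) = 0.5340; exp(−0.5340) = 0.5863.
C = 0.05173 × 0.5863 = 0.0303 kg/m³.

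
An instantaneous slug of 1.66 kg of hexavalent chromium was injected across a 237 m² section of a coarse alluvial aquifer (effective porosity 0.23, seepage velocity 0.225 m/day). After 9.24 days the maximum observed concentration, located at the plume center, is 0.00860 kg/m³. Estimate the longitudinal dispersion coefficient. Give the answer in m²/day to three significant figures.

At the plume center C_max = M/(n_e·A·√(4πDt)), so D = M²/(4πt·(n_e·A·C_max)²).
n_e·A·C_max = 0.23 × 237 × 0.00860 = 0.4688 kg/m.
D = 1.66²/(4π × 9.24 × 0.4688²) = 0.108 m²/day.

0.108 m²/day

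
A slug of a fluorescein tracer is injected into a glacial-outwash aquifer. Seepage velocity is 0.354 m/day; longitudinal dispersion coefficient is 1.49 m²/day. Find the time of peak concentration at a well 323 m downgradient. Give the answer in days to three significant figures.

901 days

For the 1D instantaneous-source solution, setting ∂C/∂t = 0 at fixed x gives v²t² + 2Dt − x² = 0, so t = (√(D² + v²x²) − D)/v².
√(D² + v²x²) = √(1.49² + 0.354² × 323²) = 114.4; v² = 0.125316.
t = (114.4 − 1.49)/0.125316 = 901 days (vs. the pure-advection estimate x/v = 912 d).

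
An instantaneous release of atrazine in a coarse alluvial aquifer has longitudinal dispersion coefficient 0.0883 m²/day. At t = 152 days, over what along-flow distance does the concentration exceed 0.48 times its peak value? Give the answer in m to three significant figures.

The plume is Gaussian with σ = √(2Dt) = √(2 × 0.0883 × 152) = 5.181 m.
C/C_peak = exp(−Δx²/(2σ²)) = 0.48 ⇒ Δx = σ·√(−2 ln 0.48) = 5.181 × 1.212 = 6.279 m.
Width = 2Δx = 12.6 m.

12.6 m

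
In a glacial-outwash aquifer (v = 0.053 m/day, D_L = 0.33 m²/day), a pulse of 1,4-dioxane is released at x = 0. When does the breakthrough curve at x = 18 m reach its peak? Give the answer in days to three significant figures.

242 days

For the 1D instantaneous-source solution, setting ∂C/∂t = 0 at fixed x gives v²t² + 2Dt − x² = 0, so t = (√(D² + v²x²) − D)/v².
√(D² + v²x²) = √(0.33² + 0.053² × 18²) = 1.009; v² = 0.002809.
t = (1.009 − 0.33)/0.002809 = 242 days (vs. the pure-advection estimate x/v = 340 d).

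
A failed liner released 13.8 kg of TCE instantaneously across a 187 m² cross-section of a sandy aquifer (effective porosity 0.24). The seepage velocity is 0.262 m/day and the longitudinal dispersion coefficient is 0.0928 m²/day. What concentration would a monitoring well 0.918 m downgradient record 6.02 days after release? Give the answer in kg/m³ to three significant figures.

For an instantaneous plane source, C(x,t) = M/(n_e·A·√(4πDt)) · exp(−(x−vt)²/(4Dt)), with n_e·A the pore (flow) area.
Plume center vt = 0.262 × 6.02 = 1.57724 m, so the well at 0.918 m is 0.65924 m upgradient of the peak.
√(4πDt) = 2.650 m, giving peak height M/(n_e·A·√(4πDt)) = 13.8/(0.24 × 187 × 2.650) = 0.1160 kg/m³.
(x−vt)²/(4Dt) = (-0.65924)²/(4 × 0.0928 × 6.02) = 0.1945; exp(−0.1945) = 0.8232.
C = 0.1160 × 0.8232 = 0.0955 kg/m³.

0.0955 kg/m³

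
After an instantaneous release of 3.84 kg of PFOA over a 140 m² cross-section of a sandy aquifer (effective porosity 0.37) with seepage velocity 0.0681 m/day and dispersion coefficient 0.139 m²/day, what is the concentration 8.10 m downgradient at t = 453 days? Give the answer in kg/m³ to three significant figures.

For an instantaneous plane source, C(x,t) = M/(n_e·A·√(4πDt)) · exp(−(x−vt)²/(4Dt)), with n_e·A the pore (flow) area.
Plume center vt = 0.0681 × 453 = 30.8493 m, so the well at 8.10 m is 22.7493 m upgradient of the peak.
√(4πDt) = 28.13 m, giving peak height M/(n_e·A·√(4πDt)) = 3.84/(0.37 × 140 × 28.13) = 0.002635 kg/m³.
(x−vt)²/(4Dt) = (-22.7493)²/(4 × 0.139 × 453) = 2.055; exp(−2.055) = 0.1281.
C = 0.002635 × 0.1281 = 0.000338 kg/m³.

0.000338 kg/m³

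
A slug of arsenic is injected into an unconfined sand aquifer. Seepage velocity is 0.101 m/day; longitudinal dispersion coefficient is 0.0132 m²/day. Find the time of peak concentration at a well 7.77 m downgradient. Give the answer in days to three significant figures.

75.6 days

For the 1D instantaneous-source solution, setting ∂C/∂t = 0 at fixed x gives v²t² + 2Dt − x² = 0, so t = (√(D² + v²x²) − D)/v².
√(D² + v²x²) = √(0.0132² + 0.101² × 7.77²) = 0.7849; v² = 0.010201.
t = (0.7849 − 0.0132)/0.010201 = 75.6 days (vs. the pure-advection estimate x/v = 76.9 d).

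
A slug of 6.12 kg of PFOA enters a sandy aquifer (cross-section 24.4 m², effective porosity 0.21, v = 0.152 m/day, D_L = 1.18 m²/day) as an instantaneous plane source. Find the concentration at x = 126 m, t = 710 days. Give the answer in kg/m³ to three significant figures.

For an instantaneous plane source, C(x,t) = M/(n_e·A·√(4πDt)) · exp(−(x−vt)²/(4Dt)), with n_e·A the pore (flow) area.
Plume center vt = 0.152 × 710 = 107.92 m, so the well at 126 m is 18.08 m downgradient of the peak.
√(4πDt) = 102.6 m, giving peak height M/(n_e·A·√(4πDt)) = 6.12/(0.21 × 24.4 × 102.6) = 0.01164 kg/m³.
(x−vt)²/(4Dt) = (18.08)²/(4 × 1.18 × 710) = 0.09754; exp(−0.09754) = 0.9071.
C = 0.01164 × 0.9071 = 0.0106 kg/m³.

0.0106 kg/m³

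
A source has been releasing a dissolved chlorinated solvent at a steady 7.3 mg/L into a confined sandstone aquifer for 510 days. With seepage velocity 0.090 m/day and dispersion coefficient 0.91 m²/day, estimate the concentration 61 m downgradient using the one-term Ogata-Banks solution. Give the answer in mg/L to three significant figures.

For a continuous step input, C/C₀ ≈ ½·erfc((x−vt)/(2√(Dt))).
vt = 0.090 × 510 = 45.9 m and 2√(Dt) = 2√(0.91 × 510) = 43.09 m.
Argument (x−vt)/(2√(Dt)) = (61 − 45.9)/43.09 = 0.3504; ½·erfc(0.3504) = 0.3101.
C = 7.3 × 0.3101 = 2.26 mg/L.

2.26 mg/L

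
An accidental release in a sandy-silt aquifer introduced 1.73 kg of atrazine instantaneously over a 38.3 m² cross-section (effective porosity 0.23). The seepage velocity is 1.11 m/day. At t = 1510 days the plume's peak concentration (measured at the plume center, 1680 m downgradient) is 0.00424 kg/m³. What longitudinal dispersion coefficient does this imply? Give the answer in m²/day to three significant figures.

At the plume center C_max = M/(n_e·A·√(4πDt)), so D = M²/(4πt·(n_e·A·C_max)²).
n_e·A·C_max = 0.23 × 38.3 × 0.00424 = 0.03735 kg/m.
D = 1.73²/(4π × 1510 × 0.03735²) = 0.113 m²/day.

0.113 m²/day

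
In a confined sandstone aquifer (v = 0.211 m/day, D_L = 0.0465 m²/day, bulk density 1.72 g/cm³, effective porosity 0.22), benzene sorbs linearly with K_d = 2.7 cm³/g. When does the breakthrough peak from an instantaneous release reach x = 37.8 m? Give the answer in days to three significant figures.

3940 days

Retardation factor R = 1 + ρ_b·K_d/n = 1 + 1.72 × 2.7/0.22 = 22.11.
Sorption retards both mechanisms: v_R = v/R = 0.009543 m/day, D_R = D/R = 0.002103 m²/day.
Peak time from v_R²t² + 2D_R t − x² = 0: t = (√(D_R² + v_R²x²) − D_R)/v_R².
√(D_R² + v_R²x²) = √(0.002103² + 0.009543² × 37.8²) = 0.3607; v_R² = 9.107e-05.
t = (0.3607 − 0.002103)/9.107e-05 = 3940 days.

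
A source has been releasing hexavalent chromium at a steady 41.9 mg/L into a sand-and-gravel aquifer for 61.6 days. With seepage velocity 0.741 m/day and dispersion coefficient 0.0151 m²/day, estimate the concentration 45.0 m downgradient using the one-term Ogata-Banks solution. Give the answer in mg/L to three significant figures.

For a continuous step input, C/C₀ ≈ ½·erfc((x−vt)/(2√(Dt))).
vt = 0.741 × 61.6 = 45.6456 m and 2√(Dt) = 2√(0.0151 × 61.6) = 1.929 m.
Argument (x−vt)/(2√(Dt)) = (45.0 − 45.6456)/1.929 = -0.3347; ½·erfc(-0.3347) = 0.6820.
C = 41.9 × 0.6820 = 28.6 mg/L.

28.6 mg/L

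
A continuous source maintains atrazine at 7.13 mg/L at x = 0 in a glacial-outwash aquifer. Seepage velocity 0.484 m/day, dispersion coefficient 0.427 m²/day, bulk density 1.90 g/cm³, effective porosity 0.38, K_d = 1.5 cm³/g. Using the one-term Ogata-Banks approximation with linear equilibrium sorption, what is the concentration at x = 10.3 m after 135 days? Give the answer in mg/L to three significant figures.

Retardation factor R = 1 + ρ_b·K_d/n = 1 + 1.90 × 1.5/0.38 = 8.500.
Sorption retards both mechanisms: v_R = v/R = 0.05694 m/day, D_R = D/R = 0.05024 m²/day.
v_R·t = 0.05694 × 135 = 7.6869 m; 2√(D_R t) = 5.209 m; argument = (10.3 − 7.6869)/5.209 = 0.5017.
C = C₀ × ½·erfc(0.5017) = 7.13 × 0.2390 = 1.70 mg/L.

1.70 mg/L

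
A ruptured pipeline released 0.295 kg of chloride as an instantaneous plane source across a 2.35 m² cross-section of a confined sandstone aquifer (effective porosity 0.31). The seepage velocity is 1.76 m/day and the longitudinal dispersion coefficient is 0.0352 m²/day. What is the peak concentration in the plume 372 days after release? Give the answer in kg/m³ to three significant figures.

The peak of an instantaneous 1D plume sits at x = vt; there the Gaussian factor is 1 and C_max = M/(n_e·A·√(4πDt)), where n_e·A is the pore area the mass is dissolved in.
√(4πDt) = √(4π × 0.0352 × 372) = 12.83 m, so C_max = 0.295/(0.31 × 2.35 × 12.83) = 0.0316 kg/m³.

0.0316 kg/m³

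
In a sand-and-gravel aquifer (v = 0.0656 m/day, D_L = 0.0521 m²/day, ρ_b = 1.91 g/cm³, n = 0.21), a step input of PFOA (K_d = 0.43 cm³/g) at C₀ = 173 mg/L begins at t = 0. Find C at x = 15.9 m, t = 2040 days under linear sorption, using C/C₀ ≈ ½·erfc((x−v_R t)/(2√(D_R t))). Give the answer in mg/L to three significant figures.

166 mg/L

Retardation factor R = 1 + ρ_b·K_d/n = 1 + 1.91 × 0.43/0.21 = 4.911.
Sorption retards both mechanisms: v_R = v/R = 0.01336 m/day, D_R = D/R = 0.01061 m²/day.
v_R·t = 0.01336 × 2040 = 27.2544 m; 2√(D_R t) = 9.305 m; argument = (15.9 − 27.2544)/9.305 = -1.220.
C = C₀ × ½·erfc(-1.220) = 173 × 0.9578 = 166 mg/L.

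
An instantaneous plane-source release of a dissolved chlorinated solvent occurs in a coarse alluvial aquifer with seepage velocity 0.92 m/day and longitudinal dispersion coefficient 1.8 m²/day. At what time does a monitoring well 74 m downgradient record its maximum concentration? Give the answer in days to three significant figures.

For the 1D instantaneous-source solution, setting ∂C/∂t = 0 at fixed x gives v²t² + 2Dt − x² = 0, so t = (√(D² + v²x²) − D)/v².
√(D² + v²x²) = √(1.8² + 0.92² × 74²) = 68.10; v² = 0.8464.
t = (68.10 − 1.8)/0.8464 = 78.3 days (vs. the pure-advection estimate x/v = 80.4 d).

78.3 days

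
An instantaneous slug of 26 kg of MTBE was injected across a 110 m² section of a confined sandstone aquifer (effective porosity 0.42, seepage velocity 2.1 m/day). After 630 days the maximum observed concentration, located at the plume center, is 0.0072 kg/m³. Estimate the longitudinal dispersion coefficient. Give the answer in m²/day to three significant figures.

0.772 m²/day

At the plume center C_max = M/(n_e·A·√(4πDt)), so D = M²/(4πt·(n_e·A·C_max)²).
n_e·A·C_max = 0.42 × 110 × 0.0072 = 0.3326 kg/m.
D = 26²/(4π × 630 × 0.3326²) = 0.772 m²/day.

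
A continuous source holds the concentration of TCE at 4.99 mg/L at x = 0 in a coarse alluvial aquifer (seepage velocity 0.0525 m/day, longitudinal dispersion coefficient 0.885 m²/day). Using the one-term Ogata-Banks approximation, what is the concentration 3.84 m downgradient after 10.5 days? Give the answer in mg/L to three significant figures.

1.11 mg/L

For a continuous step input, C/C₀ ≈ ½·erfc((x−vt)/(2√(Dt))).
vt = 0.0525 × 10.5 = 0.55125 m and 2√(Dt) = 2√(0.885 × 10.5) = 6.097 m.
Argument (x−vt)/(2√(Dt)) = (3.84 − 0.55125)/6.097 = 0.5394; ½·erfc(0.5394) = 0.2228.
C = 4.99 × 0.2228 = 1.11 mg/L.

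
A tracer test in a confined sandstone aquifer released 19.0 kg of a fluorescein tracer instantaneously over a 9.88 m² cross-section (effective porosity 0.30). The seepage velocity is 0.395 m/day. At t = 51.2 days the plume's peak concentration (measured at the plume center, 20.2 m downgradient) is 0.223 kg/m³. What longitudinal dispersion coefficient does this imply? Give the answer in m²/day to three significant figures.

At the plume center C_max = M/(n_e·A·√(4πDt)), so D = M²/(4πt·(n_e·A·C_max)²).
n_e·A·C_max = 0.30 × 9.88 × 0.223 = 0.6610 kg/m.
D = 19.0²/(4π × 51.2 × 0.6610²) = 1.28 m²/day.

1.28 m²/day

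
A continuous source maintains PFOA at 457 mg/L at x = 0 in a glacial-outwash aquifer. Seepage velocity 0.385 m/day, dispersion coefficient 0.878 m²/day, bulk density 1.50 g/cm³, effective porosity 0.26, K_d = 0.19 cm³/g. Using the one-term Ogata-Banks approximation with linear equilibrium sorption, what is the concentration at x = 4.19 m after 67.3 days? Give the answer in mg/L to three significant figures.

394 mg/L

Retardation factor R = 1 + ρ_b·K_d/n = 1 + 1.50 × 0.19/0.26 = 2.096.
Sorption retards both mechanisms: v_R = v/R = 0.1837 m/day, D_R = D/R = 0.4189 m²/day.
v_R·t = 0.1837 × 67.3 = 12.36301 m; 2√(D_R t) = 10.62 m; argument = (4.19 − 12.36301)/10.62 = -0.7696.
C = C₀ × ½·erfc(-0.7696) = 457 × 0.8618 = 394 mg/L.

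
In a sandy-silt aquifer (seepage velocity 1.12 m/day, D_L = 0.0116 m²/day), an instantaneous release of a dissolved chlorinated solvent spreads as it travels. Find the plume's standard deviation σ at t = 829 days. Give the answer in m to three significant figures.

Dispersive spreading gives a Gaussian with σ² = 2Dt; advection only shifts the center.
σ = √(2 × 0.0116 × 829) = 4.39 m.

4.39 m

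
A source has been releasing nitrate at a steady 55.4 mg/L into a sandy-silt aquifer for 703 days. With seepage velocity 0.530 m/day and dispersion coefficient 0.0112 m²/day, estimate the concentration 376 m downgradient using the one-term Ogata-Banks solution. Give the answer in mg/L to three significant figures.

For a continuous step input, C/C₀ ≈ ½·erfc((x−vt)/(2√(Dt))).
vt = 0.530 × 703 = 372.59 m and 2√(Dt) = 2√(0.0112 × 703) = 5.612 m.
Argument (x−vt)/(2√(Dt)) = (376 − 372.59)/5.612 = 0.6076; ½·erfc(0.6076) = 0.1951.
C = 55.4 × 0.1951 = 10.8 mg/L.

10.8 mg/L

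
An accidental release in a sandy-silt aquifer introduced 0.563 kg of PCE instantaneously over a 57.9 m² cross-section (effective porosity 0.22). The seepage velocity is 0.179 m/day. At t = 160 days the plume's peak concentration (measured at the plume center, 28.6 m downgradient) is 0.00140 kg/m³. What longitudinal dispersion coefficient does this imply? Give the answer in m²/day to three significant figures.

0.496 m²/day

At the plume center C_max = M/(n_e·A·√(4πDt)), so D = M²/(4πt·(n_e·A·C_max)²).
n_e·A·C_max = 0.22 × 57.9 × 0.00140 = 0.01783 kg/m.
D = 0.563²/(4π × 160 × 0.01783²) = 0.496 m²/day.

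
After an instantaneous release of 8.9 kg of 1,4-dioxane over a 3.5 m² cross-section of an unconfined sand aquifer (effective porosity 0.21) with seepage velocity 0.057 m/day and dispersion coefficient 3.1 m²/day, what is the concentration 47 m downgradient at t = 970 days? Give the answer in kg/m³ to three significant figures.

0.0619 kg/m³

For an instantaneous plane source, C(x,t) = M/(n_e·A·√(4πDt)) · exp(−(x−vt)²/(4Dt)), with n_e·A the pore (flow) area.
Plume center vt = 0.057 × 970 = 55.29 m, so the well at 47 m is 8.29 m upgradient of the peak.
√(4πDt) = 194.4 m, giving peak height M/(n_e·A·√(4πDt)) = 8.9/(0.21 × 3.5 × 194.4) = 0.06229 kg/m³.
(x−vt)²/(4Dt) = (-8.29)²/(4 × 3.1 × 970) = 0.005714; exp(−0.005714) = 0.9943.
C = 0.06229 × 0.9943 = 0.0619 kg/m³.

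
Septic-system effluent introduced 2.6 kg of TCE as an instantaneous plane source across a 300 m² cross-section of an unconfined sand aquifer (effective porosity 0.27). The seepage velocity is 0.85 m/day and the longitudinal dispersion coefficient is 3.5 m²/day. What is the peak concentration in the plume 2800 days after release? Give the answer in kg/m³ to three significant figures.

9.15e-05 kg/m³

The peak of an instantaneous 1D plume sits at x = vt; there the Gaussian factor is 1 and C_max = M/(n_e·A·√(4πDt)), where n_e·A is the pore area the mass is dissolved in.
√(4πDt) = √(4π × 3.5 × 2800) = 350.9 m, so C_max = 2.6/(0.27 × 300 × 350.9) = 9.15e-05 kg/m³.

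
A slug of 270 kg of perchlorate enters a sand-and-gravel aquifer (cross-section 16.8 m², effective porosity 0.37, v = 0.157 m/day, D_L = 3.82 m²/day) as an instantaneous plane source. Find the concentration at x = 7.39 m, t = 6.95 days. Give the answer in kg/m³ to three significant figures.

1.64 kg/m³

For an instantaneous plane source, C(x,t) = M/(n_e·A·√(4πDt)) · exp(−(x−vt)²/(4Dt)), with n_e·A the pore (flow) area.
Plume center vt = 0.157 × 6.95 = 1.09115 m, so the well at 7.39 m is 6.29885 m downgradient of the peak.
√(4πDt) = 18.27 m, giving peak height M/(n_e·A·√(4πDt)) = 270/(0.37 × 16.8 × 18.27) = 2.377 kg/m³.
(x−vt)²/(4Dt) = (6.29885)²/(4 × 3.82 × 6.95) = 0.3736; exp(−0.3736) = 0.6883.
C = 2.377 × 0.6883 = 1.64 kg/m³.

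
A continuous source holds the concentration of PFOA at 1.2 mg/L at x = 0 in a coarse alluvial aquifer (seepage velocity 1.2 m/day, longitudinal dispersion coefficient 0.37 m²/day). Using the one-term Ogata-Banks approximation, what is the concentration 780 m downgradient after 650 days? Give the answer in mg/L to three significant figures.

0.600 mg/L

For a continuous step input, C/C₀ ≈ ½·erfc((x−vt)/(2√(Dt))).
vt = 1.2 × 650 = 780 m and 2√(Dt) = 2√(0.37 × 650) = 31.02 m.
Argument (x−vt)/(2√(Dt)) = (780 − 780)/31.02 = 0; ½·erfc(0) = 0.5000.
C = 1.2 × 0.5000 = 0.600 mg/L.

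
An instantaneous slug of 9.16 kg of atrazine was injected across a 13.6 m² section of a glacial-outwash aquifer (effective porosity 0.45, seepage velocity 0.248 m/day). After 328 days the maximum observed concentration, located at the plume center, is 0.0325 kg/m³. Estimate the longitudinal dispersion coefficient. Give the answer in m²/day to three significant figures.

0.515 m²/day

At the plume center C_max = M/(n_e·A·√(4πDt)), so D = M²/(4πt·(n_e·A·C_max)²).
n_e·A·C_max = 0.45 × 13.6 × 0.0325 = 0.1989 kg/m.
D = 9.16²/(4π × 328 × 0.1989²) = 0.515 m²/day.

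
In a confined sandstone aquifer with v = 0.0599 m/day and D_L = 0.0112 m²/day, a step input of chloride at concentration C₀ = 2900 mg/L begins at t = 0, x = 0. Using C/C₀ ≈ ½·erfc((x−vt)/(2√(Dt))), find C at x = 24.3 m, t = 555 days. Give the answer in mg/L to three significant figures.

2880 mg/L

For a continuous step input, C/C₀ ≈ ½·erfc((x−vt)/(2√(Dt))).
vt = 0.0599 × 555 = 33.2445 m and 2√(Dt) = 2√(0.0112 × 555) = 4.986 m.
Argument (x−vt)/(2√(Dt)) = (24.3 − 33.2445)/4.986 = -1.794; ½·erfc(-1.794) = 0.9944.
C = 2900 × 0.9944 = 2880 mg/L.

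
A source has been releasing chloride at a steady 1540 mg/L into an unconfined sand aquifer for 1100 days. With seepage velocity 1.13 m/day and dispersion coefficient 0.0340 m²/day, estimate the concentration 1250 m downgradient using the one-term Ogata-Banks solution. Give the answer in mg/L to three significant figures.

322 mg/L

For a continuous step input, C/C₀ ≈ ½·erfc((x−vt)/(2√(Dt))).
vt = 1.13 × 1100 = 1243 m and 2√(Dt) = 2√(0.0340 × 1100) = 12.23 m.
Argument (x−vt)/(2√(Dt)) = (1250 − 1243)/12.23 = 0.5724; ½·erfc(0.5724) = 0.2091.
C = 1540 × 0.2091 = 322 mg/L.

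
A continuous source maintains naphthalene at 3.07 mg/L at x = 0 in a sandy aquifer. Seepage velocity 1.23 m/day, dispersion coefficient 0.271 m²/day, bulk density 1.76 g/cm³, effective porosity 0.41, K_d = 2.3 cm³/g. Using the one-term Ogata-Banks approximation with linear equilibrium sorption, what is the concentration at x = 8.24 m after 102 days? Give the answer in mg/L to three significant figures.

2.85 mg/L

Retardation factor R = 1 + ρ_b·K_d/n = 1 + 1.76 × 2.3/0.41 = 10.87.
Sorption retards both mechanisms: v_R = v/R = 0.1132 m/day, D_R = D/R = 0.02493 m²/day.
v_R·t = 0.1132 × 102 = 11.5464 m; 2√(D_R t) = 3.189 m; argument = (8.24 − 11.5464)/3.189 = -1.037.
C = C₀ × ½·erfc(-1.037) = 3.07 × 0.9287 = 2.85 mg/L.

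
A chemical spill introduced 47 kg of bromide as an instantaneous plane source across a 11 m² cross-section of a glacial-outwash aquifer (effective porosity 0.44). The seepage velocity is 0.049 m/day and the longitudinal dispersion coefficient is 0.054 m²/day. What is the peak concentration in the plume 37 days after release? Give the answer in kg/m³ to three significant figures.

1.94 kg/m³

The peak of an instantaneous 1D plume sits at x = vt; there the Gaussian factor is 1 and C_max = M/(n_e·A·√(4πDt)), where n_e·A is the pore area the mass is dissolved in.
√(4πDt) = √(4π × 0.054 × 37) = 5.011 m, so C_max = 47/(0.44 × 11 × 5.011) = 1.94 kg/m³.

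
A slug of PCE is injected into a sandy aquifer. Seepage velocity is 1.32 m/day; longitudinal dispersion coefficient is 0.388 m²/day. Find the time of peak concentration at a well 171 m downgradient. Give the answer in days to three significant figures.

129 days

For the 1D instantaneous-source solution, setting ∂C/∂t = 0 at fixed x gives v²t² + 2Dt − x² = 0, so t = (√(D² + v²x²) − D)/v².
√(D² + v²x²) = √(0.388² + 1.32² × 171²) = 225.7; v² = 1.7424.
t = (225.7 − 0.388)/1.7424 = 129 days (vs. the pure-advection estimate x/v = 130 d).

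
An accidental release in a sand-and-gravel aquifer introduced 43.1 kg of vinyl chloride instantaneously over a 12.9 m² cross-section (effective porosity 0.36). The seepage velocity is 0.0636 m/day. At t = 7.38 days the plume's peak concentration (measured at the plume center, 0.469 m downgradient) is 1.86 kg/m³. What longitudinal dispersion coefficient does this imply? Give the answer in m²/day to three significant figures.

At the plume center C_max = M/(n_e·A·√(4πDt)), so D = M²/(4πt·(n_e·A·C_max)²).
n_e·A·C_max = 0.36 × 12.9 × 1.86 = 8.638 kg/m.
D = 43.1²/(4π × 7.38 × 8.638²) = 0.268 m²/day.

0.268 m²/day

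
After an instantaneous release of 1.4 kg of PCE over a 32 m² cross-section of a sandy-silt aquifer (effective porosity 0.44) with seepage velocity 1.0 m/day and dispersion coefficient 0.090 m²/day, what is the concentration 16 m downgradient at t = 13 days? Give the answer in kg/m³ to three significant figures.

0.00379 kg/m³

For an instantaneous plane source, C(x,t) = M/(n_e·A·√(4πDt)) · exp(−(x−vt)²/(4Dt)), with n_e·A the pore (flow) area.
Plume center vt = 1.0 × 13 = 13 m, so the well at 16 m is 3 m downgradient of the peak.
√(4πDt) = 3.834 m, giving peak height M/(n_e·A·√(4πDt)) = 1.4/(0.44 × 32 × 3.834) = 0.02593 kg/m³.
(x−vt)²/(4Dt) = (3)²/(4 × 0.090 × 13) = 1.923; exp(−1.923) = 0.1462.
C = 0.02593 × 0.1462 = 0.00379 kg/m³.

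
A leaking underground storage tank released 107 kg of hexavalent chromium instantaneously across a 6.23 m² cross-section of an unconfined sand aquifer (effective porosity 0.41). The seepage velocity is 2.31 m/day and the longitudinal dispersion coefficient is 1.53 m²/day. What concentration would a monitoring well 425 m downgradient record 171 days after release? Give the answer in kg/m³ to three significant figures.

0.309 kg/m³

For an instantaneous plane source, C(x,t) = M/(n_e·A·√(4πDt)) · exp(−(x−vt)²/(4Dt)), with n_e·A the pore (flow) area.
Plume center vt = 2.31 × 171 = 395.01 m, so the well at 425 m is 29.99 m downgradient of the peak.
√(4πDt) = 57.34 m, giving peak height M/(n_e·A·√(4πDt)) = 107/(0.41 × 6.23 × 57.34) = 0.7306 kg/m³.
(x−vt)²/(4Dt) = (29.99)²/(4 × 1.53 × 171) = 0.8594; exp(−0.8594) = 0.4234.
C = 0.7306 × 0.4234 = 0.309 kg/m³.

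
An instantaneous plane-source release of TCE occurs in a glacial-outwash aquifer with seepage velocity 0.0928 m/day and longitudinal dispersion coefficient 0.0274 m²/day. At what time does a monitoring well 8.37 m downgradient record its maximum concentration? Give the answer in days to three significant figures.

87.1 days

For the 1D instantaneous-source solution, setting ∂C/∂t = 0 at fixed x gives v²t² + 2Dt − x² = 0, so t = (√(D² + v²x²) − D)/v².
√(D² + v²x²) = √(0.0274² + 0.0928² × 8.37²) = 0.7772; v² = 0.00861184.
t = (0.7772 − 0.0274)/0.00861184 = 87.1 days (vs. the pure-advection estimate x/v = 90.2 d).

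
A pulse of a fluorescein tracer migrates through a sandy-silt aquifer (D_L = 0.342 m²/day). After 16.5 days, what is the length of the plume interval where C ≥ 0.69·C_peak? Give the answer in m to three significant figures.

5.79 m

The plume is Gaussian with σ = √(2Dt) = √(2 × 0.342 × 16.5) = 3.359 m.
C/C_peak = exp(−Δx²/(2σ²)) = 0.69 ⇒ Δx = σ·√(−2 ln 0.69) = 3.359 × 0.8615 = 2.894 m.
Width = 2Δx = 5.79 m.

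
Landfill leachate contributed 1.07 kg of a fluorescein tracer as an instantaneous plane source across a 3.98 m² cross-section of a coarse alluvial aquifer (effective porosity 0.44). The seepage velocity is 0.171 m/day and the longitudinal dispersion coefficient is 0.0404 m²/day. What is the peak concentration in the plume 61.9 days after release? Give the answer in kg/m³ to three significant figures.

0.109 kg/m³

The peak of an instantaneous 1D plume sits at x = vt; there the Gaussian factor is 1 and C_max = M/(n_e·A·√(4πDt)), where n_e·A is the pore area the mass is dissolved in.
√(4πDt) = √(4π × 0.0404 × 61.9) = 5.606 m, so C_max = 1.07/(0.44 × 3.98 × 5.606) = 0.109 kg/m³.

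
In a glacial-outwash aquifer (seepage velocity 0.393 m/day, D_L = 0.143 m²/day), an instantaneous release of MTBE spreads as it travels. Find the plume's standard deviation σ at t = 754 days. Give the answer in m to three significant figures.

Dispersive spreading gives a Gaussian with σ² = 2Dt; advection only shifts the center.
σ = √(2 × 0.143 × 754) = 14.7 m.

14.7 m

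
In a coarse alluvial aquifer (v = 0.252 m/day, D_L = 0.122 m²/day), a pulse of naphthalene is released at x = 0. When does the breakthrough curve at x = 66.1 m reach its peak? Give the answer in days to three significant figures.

260 days

For the 1D instantaneous-source solution, setting ∂C/∂t = 0 at fixed x gives v²t² + 2Dt − x² = 0, so t = (√(D² + v²x²) − D)/v².
√(D² + v²x²) = √(0.122² + 0.252² × 66.1²) = 16.66; v² = 0.063504.
t = (16.66 − 0.122)/0.063504 = 260 days (vs. the pure-advection estimate x/v = 262 d).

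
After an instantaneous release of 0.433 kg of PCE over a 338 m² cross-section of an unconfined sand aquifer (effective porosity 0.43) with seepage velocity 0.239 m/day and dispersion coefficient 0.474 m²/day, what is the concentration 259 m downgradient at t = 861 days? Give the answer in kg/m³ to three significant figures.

7.34e-06 kg/m³

For an instantaneous plane source, C(x,t) = M/(n_e·A·√(4πDt)) · exp(−(x−vt)²/(4Dt)), with n_e·A the pore (flow) area.
Plume center vt = 0.239 × 861 = 205.779 m, so the well at 259 m is 53.221 m downgradient of the peak.
√(4πDt) = 71.61 m, giving peak height M/(n_e·A·√(4πDt)) = 0.433/(0.43 × 338 × 71.61) = 4.160e-05 kg/m³.
(x−vt)²/(4Dt) = (53.221)²/(4 × 0.474 × 861) = 1.735; exp(−1.735) = 0.1764.
C = 4.160e-05 × 0.1764 = 7.34e-06 kg/m³.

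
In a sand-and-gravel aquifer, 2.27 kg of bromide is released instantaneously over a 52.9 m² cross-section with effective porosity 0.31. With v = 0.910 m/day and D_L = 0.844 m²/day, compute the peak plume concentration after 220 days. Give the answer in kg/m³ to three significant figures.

0.00287 kg/m³

The peak of an instantaneous 1D plume sits at x = vt; there the Gaussian factor is 1 and C_max = M/(n_e·A·√(4πDt)), where n_e·A is the pore area the mass is dissolved in.
√(4πDt) = √(4π × 0.844 × 220) = 48.30 m, so C_max = 2.27/(0.31 × 52.9 × 48.30) = 0.00287 kg/m³.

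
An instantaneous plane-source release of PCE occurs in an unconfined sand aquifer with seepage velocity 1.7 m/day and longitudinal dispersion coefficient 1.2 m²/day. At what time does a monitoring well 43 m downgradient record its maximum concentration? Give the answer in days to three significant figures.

For the 1D instantaneous-source solution, setting ∂C/∂t = 0 at fixed x gives v²t² + 2Dt − x² = 0, so t = (√(D² + v²x²) − D)/v².
√(D² + v²x²) = √(1.2² + 1.7² × 43²) = 73.11; v² = 2.89.
t = (73.11 − 1.2)/2.89 = 24.9 days (vs. the pure-advection estimate x/v = 25.3 d).

24.9 days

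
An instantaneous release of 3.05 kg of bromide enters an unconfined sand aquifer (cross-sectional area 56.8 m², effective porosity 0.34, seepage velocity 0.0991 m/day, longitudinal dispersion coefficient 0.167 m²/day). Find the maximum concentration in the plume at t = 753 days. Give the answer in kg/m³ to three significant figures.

The peak of an instantaneous 1D plume sits at x = vt; there the Gaussian factor is 1 and C_max = M/(n_e·A·√(4πDt)), where n_e·A is the pore area the mass is dissolved in.
√(4πDt) = √(4π × 0.167 × 753) = 39.75 m, so C_max = 3.05/(0.34 × 56.8 × 39.75) = 0.00397 kg/m³.

0.00397 kg/m³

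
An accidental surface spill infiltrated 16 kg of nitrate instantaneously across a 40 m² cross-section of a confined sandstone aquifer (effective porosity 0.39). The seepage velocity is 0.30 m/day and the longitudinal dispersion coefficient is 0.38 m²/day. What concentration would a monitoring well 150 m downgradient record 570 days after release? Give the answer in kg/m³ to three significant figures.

0.0118 kg/m³

For an instantaneous plane source, C(x,t) = M/(n_e·A·√(4πDt)) · exp(−(x−vt)²/(4Dt)), with n_e·A the pore (flow) area.
Plume center vt = 0.30 × 570 = 171 m, so the well at 150 m is 21 m upgradient of the peak.
√(4πDt) = 52.17 m, giving peak height M/(n_e·A·√(4πDt)) = 16/(0.39 × 40 × 52.17) = 0.01966 kg/m³.
(x−vt)²/(4Dt) = (-21)²/(4 × 0.38 × 570) = 0.5090; exp(−0.5090) = 0.6011.
C = 0.01966 × 0.6011 = 0.0118 kg/m³.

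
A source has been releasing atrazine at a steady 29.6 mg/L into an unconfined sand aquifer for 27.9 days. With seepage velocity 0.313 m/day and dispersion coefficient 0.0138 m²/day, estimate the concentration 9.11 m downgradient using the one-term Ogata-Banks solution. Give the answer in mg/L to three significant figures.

9.87 mg/L

For a continuous step input, C/C₀ ≈ ½·erfc((x−vt)/(2√(Dt))).
vt = 0.313 × 27.9 = 8.7327 m and 2√(Dt) = 2√(0.0138 × 27.9) = 1.241 m.
Argument (x−vt)/(2√(Dt)) = (9.11 − 8.7327)/1.241 = 0.3040; ½·erfc(0.3040) = 0.3336.
C = 29.6 × 0.3336 = 9.87 mg/L.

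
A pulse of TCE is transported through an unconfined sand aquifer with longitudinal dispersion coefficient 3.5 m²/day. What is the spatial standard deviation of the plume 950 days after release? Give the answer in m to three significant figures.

81.5 m

Dispersive spreading gives a Gaussian with σ² = 2Dt; advection only shifts the center.
σ = √(2 × 3.5 × 950) = 81.5 m.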